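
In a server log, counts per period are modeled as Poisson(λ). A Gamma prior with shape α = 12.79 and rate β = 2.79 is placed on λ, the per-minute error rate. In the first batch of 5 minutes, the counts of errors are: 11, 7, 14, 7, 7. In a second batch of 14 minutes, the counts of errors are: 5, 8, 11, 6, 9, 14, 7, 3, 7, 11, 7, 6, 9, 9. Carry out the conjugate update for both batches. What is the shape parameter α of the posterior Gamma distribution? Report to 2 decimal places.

With a Gamma(shape α, rate β) prior, the Poisson likelihood is conjugate: the posterior is Gamma(α + ΣXᵢ, β + n).
Batch 1: sum of counts S = 46 over n = 5 minutes.
After batch 1: Gamma(α+S, β+n) = Gamma(12.79+46, 2.79+5) = Gamma(58.79, 7.79).
Batch 2: sum of counts S = 112 over n = 14 minutes.
After batch 2: Gamma(α+S, β+n) = Gamma(58.79+112, 7.79+14) = Gamma(170.79, 21.79).
Posterior α = 170.79.

170.79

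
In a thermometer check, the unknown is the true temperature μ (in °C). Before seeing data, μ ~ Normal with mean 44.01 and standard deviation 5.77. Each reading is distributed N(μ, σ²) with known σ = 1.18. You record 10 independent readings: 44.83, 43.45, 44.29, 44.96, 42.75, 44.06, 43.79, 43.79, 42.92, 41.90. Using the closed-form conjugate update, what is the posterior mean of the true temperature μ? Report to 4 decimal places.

43.6754

For Normal data with known variance σ², a Normal(μ₀, σ₀²) prior on μ is conjugate. Posterior precision = 1/σ₀² + n/σ²; posterior mean is the precision-weighted average of μ₀ and x̄.
Σxᵢ = 44.83 + 43.45 + 44.29 + 44.96 + 42.75 + 44.06 + 43.79 + 43.79 + 42.92 + 41.90 = 436.74, so n·x̄ = 436.74.
σ₀² = 5.77² = 33.2929, σ² = 1.18² = 1.3924; σ² + n·σ₀² = 1.3924 + 10·33.2929 = 334.3214.
Posterior mean = (μ₀/σ₀² + n·x̄/σ²)/(1/σ₀² + n/σ²) = (σ²·μ₀ + σ₀²·n·x̄)/(σ² + n·σ₀²) = (1.3924·44.01 + 33.2929·436.74)/334.3214 = 14601.62067/334.3214 = 43.6754.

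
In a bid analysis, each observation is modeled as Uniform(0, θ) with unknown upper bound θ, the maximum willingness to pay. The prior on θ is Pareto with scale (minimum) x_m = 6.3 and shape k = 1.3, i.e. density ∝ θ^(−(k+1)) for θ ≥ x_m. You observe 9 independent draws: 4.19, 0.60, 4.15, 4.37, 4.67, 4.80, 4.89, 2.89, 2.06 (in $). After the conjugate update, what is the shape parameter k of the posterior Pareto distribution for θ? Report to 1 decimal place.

A Pareto(scale x_m, shape k) prior on the upper bound θ of Uniform(0, θ) is conjugate: posterior is Pareto(max(x_m, max xᵢ), k + n).
Sample maximum = 4.89; prior scale x_m = 6.3 → posterior scale = max = 6.30.
Posterior shape = 1.3 + 9 = 10.3.
Posterior shape k = 10.3.

10.3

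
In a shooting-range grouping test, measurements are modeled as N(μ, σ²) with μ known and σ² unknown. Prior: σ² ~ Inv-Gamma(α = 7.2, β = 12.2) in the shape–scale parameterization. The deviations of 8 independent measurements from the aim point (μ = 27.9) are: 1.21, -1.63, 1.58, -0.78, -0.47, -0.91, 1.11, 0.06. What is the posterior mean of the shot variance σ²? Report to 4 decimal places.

With known mean μ and an Inverse-Gamma(α, β) prior on σ², the Normal likelihood is conjugate: posterior is Inv-Gamma(α + n/2, β + Σ(xᵢ−μ)²/2).
Σ(xᵢ−μ)² = (1.21)² + (-1.63)² + (1.58)² + (-0.78)² + (-0.47)² + (-0.91)² + (1.11)² + (0.06)² = 9.5105.
Posterior: Inv-Gamma(7.2 + 8/2, 12.2 + 9.5105/2) = Inv-Gamma(11.20, 16.95525).
E[σ²|data] = β/(α−1) = 16.95525/10.20 = 1.6623.

1.6623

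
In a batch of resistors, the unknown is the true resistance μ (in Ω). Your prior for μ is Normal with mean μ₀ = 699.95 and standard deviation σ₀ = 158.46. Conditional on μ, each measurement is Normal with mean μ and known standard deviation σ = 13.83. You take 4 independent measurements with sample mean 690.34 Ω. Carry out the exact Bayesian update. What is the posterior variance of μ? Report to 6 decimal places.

47.726338

For Normal data with known variance σ², a Normal(μ₀, σ₀²) prior on μ is conjugate. Posterior precision = 1/σ₀² + n/σ²; posterior mean is the precision-weighted average of μ₀ and x̄.
σ₀² = 158.46² = 25109.5716, σ² = 13.83² = 191.2689; σ² + n·σ₀² = 191.2689 + 4·25109.5716 = 100629.5553.
Posterior precision = 1/σ₀² + n/σ² = 1/25109.5716 + 4/191.2689 = (σ² + n·σ₀²)/(σ₀²σ²) = 100629.5553/(25109.5716·191.2689); posterior variance σₙ² = σ₀²σ²/(σ² + n·σ₀²) = 25109.5716·191.2689/100629.5553 = 47.726338.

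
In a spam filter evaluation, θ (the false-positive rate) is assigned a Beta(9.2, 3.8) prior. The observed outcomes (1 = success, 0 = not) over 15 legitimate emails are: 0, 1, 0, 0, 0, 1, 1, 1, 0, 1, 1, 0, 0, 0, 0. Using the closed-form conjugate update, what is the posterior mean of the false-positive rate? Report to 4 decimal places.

The Beta prior is conjugate to a Binomial/Bernoulli likelihood; the update adds successes to α and failures to β.
Posterior: Beta(α+k, β+n−k) = Beta(9.2+6, 3.8+9) = Beta(15.2, 12.8).
Posterior mean = α/(α+β) = 15.2/28.0 = 0.5429.

0.5429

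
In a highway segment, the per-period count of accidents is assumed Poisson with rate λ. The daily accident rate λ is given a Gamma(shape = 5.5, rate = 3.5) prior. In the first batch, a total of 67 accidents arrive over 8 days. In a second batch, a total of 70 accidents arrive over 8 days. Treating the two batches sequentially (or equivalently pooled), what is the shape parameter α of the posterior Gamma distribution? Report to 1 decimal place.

142.5

With a Gamma(shape α, rate β) prior, the Poisson likelihood is conjugate: the posterior is Gamma(α + ΣXᵢ, β + n).
After batch 1: Gamma(α+S, β+n) = Gamma(5.5+67, 3.5+8) = Gamma(72.5, 11.5).
After batch 2: Gamma(α+S, β+n) = Gamma(72.5+70, 11.5+8) = Gamma(142.5, 19.5).
Posterior α = 142.5.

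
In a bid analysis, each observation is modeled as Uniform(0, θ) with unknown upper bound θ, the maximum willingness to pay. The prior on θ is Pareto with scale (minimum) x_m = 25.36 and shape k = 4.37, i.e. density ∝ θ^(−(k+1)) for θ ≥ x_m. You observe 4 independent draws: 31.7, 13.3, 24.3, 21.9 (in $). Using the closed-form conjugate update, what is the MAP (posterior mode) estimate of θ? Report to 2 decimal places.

31.70

A Pareto(scale x_m, shape k) prior on the upper bound θ of Uniform(0, θ) is conjugate: posterior is Pareto(max(x_m, max xᵢ), k + n).
Sample maximum = 31.7; prior scale x_m = 25.36 → posterior scale = max = 31.70.
Posterior shape = 4.37 + 4 = 8.37.
The Pareto density is decreasing on [x_m, ∞), so the mode is x_m = 31.70.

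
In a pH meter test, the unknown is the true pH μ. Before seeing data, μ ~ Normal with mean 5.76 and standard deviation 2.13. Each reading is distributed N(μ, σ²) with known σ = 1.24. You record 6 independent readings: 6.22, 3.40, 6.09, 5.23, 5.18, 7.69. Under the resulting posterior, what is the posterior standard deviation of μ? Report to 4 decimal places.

For Normal data with known variance σ², a Normal(μ₀, σ₀²) prior on μ is conjugate. Posterior precision = 1/σ₀² + n/σ²; posterior mean is the precision-weighted average of μ₀ and x̄.
σ₀² = 2.13² = 4.5369, σ² = 1.24² = 1.5376; σ² + n·σ₀² = 1.5376 + 6·4.5369 = 28.759.
Posterior precision = 1/σ₀² + n/σ² = 1/4.5369 + 6/1.5376 = (σ² + n·σ₀²)/(σ₀²σ²) = 28.759/(4.5369·1.5376); posterior variance σₙ² = σ₀²σ²/(σ² + n·σ₀²) = 4.5369·1.5376/28.759 = 0.242565.
Posterior SD = √σₙ² = √(4.5369·1.5376/28.759) = 0.4925.

0.4925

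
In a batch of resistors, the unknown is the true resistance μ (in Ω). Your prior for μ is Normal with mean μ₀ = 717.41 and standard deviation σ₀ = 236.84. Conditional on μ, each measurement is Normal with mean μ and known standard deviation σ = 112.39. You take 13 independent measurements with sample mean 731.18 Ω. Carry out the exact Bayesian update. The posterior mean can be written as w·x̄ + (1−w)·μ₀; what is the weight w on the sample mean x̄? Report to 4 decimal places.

For Normal data with known variance σ², a Normal(μ₀, σ₀²) prior on μ is conjugate. Posterior precision = 1/σ₀² + n/σ²; posterior mean is the precision-weighted average of μ₀ and x̄.
σ₀² = 236.84² = 56093.1856, σ² = 112.39² = 12631.5121. Prior precision 1/σ₀² = 1/56093.1856; data precision n/σ² = 13/12631.5121.
w = (n/σ²)/(1/σ₀² + n/σ²) = n·σ₀²/(σ² + n·σ₀²) = 13·56093.1856/(12631.5121 + 13·56093.1856) = 729211.4128/741842.9249 = 0.9830.

0.9830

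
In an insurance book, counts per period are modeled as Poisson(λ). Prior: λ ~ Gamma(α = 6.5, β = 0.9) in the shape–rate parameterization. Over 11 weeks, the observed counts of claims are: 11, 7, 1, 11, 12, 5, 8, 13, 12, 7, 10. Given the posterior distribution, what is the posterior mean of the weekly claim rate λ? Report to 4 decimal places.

8.6975

With a Gamma(shape α, rate β) prior, the Poisson likelihood is conjugate: the posterior is Gamma(α + ΣXᵢ, β + n).
Sum of counts S = 97 over n = 11 weeks.
Posterior: Gamma(α+S, β+n) = Gamma(6.5+97, 0.9+11) = Gamma(103.5, 11.9).
Posterior mean = α/β = 103.5/11.9 = 8.6975.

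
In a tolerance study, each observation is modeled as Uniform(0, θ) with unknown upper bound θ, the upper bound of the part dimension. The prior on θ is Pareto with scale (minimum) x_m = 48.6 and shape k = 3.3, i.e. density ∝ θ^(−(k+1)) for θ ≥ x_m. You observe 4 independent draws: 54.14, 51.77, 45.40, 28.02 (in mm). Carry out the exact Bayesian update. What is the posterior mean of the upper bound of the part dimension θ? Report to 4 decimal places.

A Pareto(scale x_m, shape k) prior on the upper bound θ of Uniform(0, θ) is conjugate: posterior is Pareto(max(x_m, max xᵢ), k + n).
Sample maximum = 54.14; prior scale x_m = 48.6 → posterior scale = max = 54.14.
Posterior shape = 3.3 + 4 = 7.3.
E[θ|data] = k·x_m/(k−1) = 7.3·54.14/6.3 = 62.7337.

62.7337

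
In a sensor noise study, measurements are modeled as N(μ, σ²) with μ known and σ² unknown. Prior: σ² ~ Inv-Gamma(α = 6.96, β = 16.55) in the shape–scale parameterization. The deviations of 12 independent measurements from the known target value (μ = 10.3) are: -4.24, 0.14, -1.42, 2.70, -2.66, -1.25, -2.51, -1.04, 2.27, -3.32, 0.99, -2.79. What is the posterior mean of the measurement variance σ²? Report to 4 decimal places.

With known mean μ and an Inverse-Gamma(α, β) prior on σ², the Normal likelihood is conjugate: posterior is Inv-Gamma(α + n/2, β + Σ(xᵢ−μ)²/2).
Σ(xᵢ−μ)² = (-4.24)² + (0.14)² + (-1.42)² + (2.70)² + (-2.66)² + (-1.25)² + (-2.51)² + (-1.04)² + (2.27)² + (-3.32)² + (0.99)² + (-2.79)² = 68.2629.
Posterior: Inv-Gamma(6.96 + 12/2, 16.55 + 68.2629/2) = Inv-Gamma(12.96, 50.68145).
E[σ²|data] = β/(α−1) = 50.68145/11.96 = 4.2376.

4.2376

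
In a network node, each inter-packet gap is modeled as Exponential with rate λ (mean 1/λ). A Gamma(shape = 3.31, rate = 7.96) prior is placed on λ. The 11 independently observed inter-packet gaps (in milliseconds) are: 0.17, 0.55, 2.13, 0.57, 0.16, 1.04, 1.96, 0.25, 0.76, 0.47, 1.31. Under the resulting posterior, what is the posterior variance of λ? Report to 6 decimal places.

With a Gamma(shape α, rate β) prior on the exponential rate λ, the posterior after n observations with total T = Σxᵢ is Gamma(α+n, β+T).
Sum of observations T = 9.37 milliseconds; n = 11.
Posterior: Gamma(3.31+11, 7.96+9.37) = Gamma(14.31, 17.33).
Var = α/β² = 0.047648.

0.047648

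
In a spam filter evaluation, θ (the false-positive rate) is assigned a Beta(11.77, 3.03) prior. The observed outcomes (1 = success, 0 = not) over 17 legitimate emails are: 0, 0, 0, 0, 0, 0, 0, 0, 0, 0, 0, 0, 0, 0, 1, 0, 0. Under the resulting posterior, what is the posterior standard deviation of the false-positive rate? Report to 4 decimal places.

The Beta prior is conjugate to a Binomial/Bernoulli likelihood; the update adds successes to α and failures to β.
Posterior: Beta(α+k, β+n−k) = Beta(11.77+1, 3.03+16) = Beta(12.77, 19.03).
Var = αβ/((α+β)²(α+β+1)) = 12.77·19.03/(31.80²·32.80) = 0.00732659; SD = √0.00732659 = 0.0856.

0.0856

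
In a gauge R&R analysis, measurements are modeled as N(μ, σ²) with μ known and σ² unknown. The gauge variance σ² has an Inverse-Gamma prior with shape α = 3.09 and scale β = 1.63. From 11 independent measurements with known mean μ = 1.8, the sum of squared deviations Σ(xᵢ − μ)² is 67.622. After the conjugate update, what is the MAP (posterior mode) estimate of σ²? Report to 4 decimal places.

3.6956

With known mean μ and an Inverse-Gamma(α, β) prior on σ², the Normal likelihood is conjugate: posterior is Inv-Gamma(α + n/2, β + Σ(xᵢ−μ)²/2).
Posterior: Inv-Gamma(3.09 + 11/2, 1.63 + 67.622/2) = Inv-Gamma(8.59, 35.4410).
Mode = β/(α+1) = 35.4410/9.59 = 3.6956.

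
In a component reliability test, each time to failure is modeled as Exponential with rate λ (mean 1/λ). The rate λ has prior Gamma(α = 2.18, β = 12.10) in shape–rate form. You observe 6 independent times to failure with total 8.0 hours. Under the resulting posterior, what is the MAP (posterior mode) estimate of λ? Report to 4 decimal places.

0.3572

With a Gamma(shape α, rate β) prior on the exponential rate λ, the posterior after n observations with total T = Σxᵢ is Gamma(α+n, β+T).
Posterior: Gamma(2.18+6, 12.10+8.0) = Gamma(8.18, 20.10).
Mode = (α−1)/β = 0.3572.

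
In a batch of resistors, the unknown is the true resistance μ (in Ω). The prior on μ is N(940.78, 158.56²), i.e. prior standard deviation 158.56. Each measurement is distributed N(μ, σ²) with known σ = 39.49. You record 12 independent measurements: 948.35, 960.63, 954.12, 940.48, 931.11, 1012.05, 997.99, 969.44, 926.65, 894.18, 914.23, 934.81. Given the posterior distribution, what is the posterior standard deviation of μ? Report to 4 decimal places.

11.3704

For Normal data with known variance σ², a Normal(μ₀, σ₀²) prior on μ is conjugate. Posterior precision = 1/σ₀² + n/σ²; posterior mean is the precision-weighted average of μ₀ and x̄.
σ₀² = 158.56² = 25141.2736, σ² = 39.49² = 1559.4601; σ² + n·σ₀² = 1559.4601 + 12·25141.2736 = 303254.7433.
Posterior precision = 1/σ₀² + n/σ² = 1/25141.2736 + 12/1559.4601 = (σ² + n·σ₀²)/(σ₀²σ²) = 303254.7433/(25141.2736·1559.4601); posterior variance σₙ² = σ₀²σ²/(σ² + n·σ₀²) = 25141.2736·1559.4601/303254.7433 = 129.286726.
Posterior SD = √σₙ² = √(25141.2736·1559.4601/303254.7433) = 11.3704.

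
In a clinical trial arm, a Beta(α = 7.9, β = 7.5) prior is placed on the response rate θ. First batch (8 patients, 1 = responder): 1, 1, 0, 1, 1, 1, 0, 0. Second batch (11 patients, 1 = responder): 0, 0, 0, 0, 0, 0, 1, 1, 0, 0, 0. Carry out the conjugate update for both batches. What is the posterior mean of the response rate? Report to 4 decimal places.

The Beta prior is conjugate to a Binomial/Bernoulli likelihood; the update adds successes to α and failures to β.
After batch 1: Beta(7.9+5, 7.5+3) = Beta(12.9, 10.5).
After batch 2: Beta(12.9+2, 10.5+9) = Beta(14.9, 19.5).
Posterior mean = α/(α+β) = 14.9/34.4 = 0.4331.

0.4331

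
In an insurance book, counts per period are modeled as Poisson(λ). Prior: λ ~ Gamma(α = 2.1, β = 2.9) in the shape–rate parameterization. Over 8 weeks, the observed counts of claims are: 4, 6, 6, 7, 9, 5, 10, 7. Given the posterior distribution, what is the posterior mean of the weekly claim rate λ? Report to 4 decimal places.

With a Gamma(shape α, rate β) prior, the Poisson likelihood is conjugate: the posterior is Gamma(α + ΣXᵢ, β + n).
Sum of counts S = 54 over n = 8 weeks.
Posterior: Gamma(α+S, β+n) = Gamma(2.1+54, 2.9+8) = Gamma(56.1, 10.9).
Posterior mean = α/β = 56.1/10.9 = 5.1468.

5.1468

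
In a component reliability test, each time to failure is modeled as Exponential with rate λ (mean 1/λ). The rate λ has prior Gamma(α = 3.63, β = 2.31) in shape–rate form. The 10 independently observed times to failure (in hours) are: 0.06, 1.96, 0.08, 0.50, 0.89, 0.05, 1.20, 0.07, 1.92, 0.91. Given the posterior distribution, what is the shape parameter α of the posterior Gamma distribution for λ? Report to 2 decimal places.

13.63

With a Gamma(shape α, rate β) prior on the exponential rate λ, the posterior after n observations with total T = Σxᵢ is Gamma(α+n, β+T).
Sum of observations T = 7.64 hours; n = 10.
Posterior: Gamma(3.63+10, 2.31+7.64) = Gamma(13.63, 9.95).
Posterior α = 13.63.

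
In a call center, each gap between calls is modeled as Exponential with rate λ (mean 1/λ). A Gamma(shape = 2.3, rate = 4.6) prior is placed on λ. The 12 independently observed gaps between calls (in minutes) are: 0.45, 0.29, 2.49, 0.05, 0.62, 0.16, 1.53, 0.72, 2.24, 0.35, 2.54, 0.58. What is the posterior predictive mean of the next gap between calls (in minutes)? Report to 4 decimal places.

With a Gamma(shape α, rate β) prior on the exponential rate λ, the posterior after n observations with total T = Σxᵢ is Gamma(α+n, β+T).
Sum of observations T = 12.02 minutes; n = 12.
Posterior: Gamma(2.3+12, 4.6+12.02) = Gamma(14.3, 16.62).
The predictive distribution for the next observation is Lomax; its mean is β/(α−1) = 16.62/13.3 = 1.2496.

1.2496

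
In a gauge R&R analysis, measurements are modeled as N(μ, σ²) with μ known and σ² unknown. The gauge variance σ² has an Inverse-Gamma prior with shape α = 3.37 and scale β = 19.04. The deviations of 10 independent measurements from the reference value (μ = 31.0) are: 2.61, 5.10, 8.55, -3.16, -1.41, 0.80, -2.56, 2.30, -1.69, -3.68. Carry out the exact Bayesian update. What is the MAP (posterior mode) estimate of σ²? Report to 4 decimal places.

With known mean μ and an Inverse-Gamma(α, β) prior on σ², the Normal likelihood is conjugate: posterior is Inv-Gamma(α + n/2, β + Σ(xᵢ−μ)²/2).
Σ(xᵢ−μ)² = (2.61)² + (5.10)² + (8.55)² + (-3.16)² + (-1.41)² + (0.80)² + (-2.56)² + (2.30)² + (-1.69)² + (-3.68)² = 146.7804.
Posterior: Inv-Gamma(3.37 + 10/2, 19.04 + 146.7804/2) = Inv-Gamma(8.37, 92.43020).
Mode = β/(α+1) = 92.43020/9.37 = 9.8645.

9.8645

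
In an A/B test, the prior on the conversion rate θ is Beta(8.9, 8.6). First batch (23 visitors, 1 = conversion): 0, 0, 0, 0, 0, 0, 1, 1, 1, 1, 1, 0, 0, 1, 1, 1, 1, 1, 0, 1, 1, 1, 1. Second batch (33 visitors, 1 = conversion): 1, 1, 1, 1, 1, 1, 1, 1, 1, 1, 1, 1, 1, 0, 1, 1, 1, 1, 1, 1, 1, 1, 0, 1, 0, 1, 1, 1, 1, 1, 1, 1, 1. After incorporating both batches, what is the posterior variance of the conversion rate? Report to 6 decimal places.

The Beta prior is conjugate to a Binomial/Bernoulli likelihood; the update adds successes to α and failures to β.
After batch 1: Beta(8.9+14, 8.6+9) = Beta(22.9, 17.6).
After batch 2: Beta(22.9+30, 17.6+3) = Beta(52.9, 20.6).
Var = αβ/((α+β)²(α+β+1)) = 52.9·20.6/(73.5²·74.5) = 0.002708.

0.002708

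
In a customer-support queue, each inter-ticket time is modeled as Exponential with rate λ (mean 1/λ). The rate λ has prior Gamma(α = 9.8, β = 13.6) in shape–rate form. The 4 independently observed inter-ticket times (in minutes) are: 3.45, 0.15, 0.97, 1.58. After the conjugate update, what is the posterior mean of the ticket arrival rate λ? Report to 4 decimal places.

0.6987

With a Gamma(shape α, rate β) prior on the exponential rate λ, the posterior after n observations with total T = Σxᵢ is Gamma(α+n, β+T).
Sum of observations T = 6.15 minutes; n = 4.
Posterior: Gamma(9.8+4, 13.6+6.15) = Gamma(13.8, 19.75).
Posterior mean of λ = α/β = 13.8/19.75 = 0.6987.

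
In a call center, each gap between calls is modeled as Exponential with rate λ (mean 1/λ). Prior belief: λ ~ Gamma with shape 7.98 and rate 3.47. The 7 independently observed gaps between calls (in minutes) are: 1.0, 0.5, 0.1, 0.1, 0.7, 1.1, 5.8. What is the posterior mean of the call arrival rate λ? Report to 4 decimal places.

1.1731

With a Gamma(shape α, rate β) prior on the exponential rate λ, the posterior after n observations with total T = Σxᵢ is Gamma(α+n, β+T).
Sum of observations T = 9.3 minutes; n = 7.
Posterior: Gamma(7.98+7, 3.47+9.3) = Gamma(14.98, 12.77).
Posterior mean of λ = α/β = 14.98/12.77 = 1.1731.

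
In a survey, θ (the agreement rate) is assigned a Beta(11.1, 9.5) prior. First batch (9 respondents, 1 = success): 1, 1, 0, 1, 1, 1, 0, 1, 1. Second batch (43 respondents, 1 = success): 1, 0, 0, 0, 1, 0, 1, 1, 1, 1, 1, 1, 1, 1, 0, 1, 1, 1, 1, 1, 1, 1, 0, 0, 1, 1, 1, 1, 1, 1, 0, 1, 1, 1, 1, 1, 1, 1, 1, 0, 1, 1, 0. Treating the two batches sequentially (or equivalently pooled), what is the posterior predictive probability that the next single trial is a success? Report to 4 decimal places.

The Beta prior is conjugate to a Binomial/Bernoulli likelihood; the update adds successes to α and failures to β.
After batch 1: Beta(11.1+7, 9.5+2) = Beta(18.1, 11.5).
After batch 2: Beta(18.1+33, 11.5+10) = Beta(51.1, 21.5).
For a single future Bernoulli trial, P(success | data) = α/(α+β) = 0.7039.

0.7039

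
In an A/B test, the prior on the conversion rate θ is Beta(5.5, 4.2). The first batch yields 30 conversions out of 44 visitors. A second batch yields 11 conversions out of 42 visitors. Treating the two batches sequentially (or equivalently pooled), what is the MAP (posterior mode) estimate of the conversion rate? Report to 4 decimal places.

The Beta prior is conjugate to a Binomial/Bernoulli likelihood; the update adds successes to α and failures to β.
After batch 1: Beta(5.5+30, 4.2+14) = Beta(35.5, 18.2).
After batch 2: Beta(35.5+11, 18.2+31) = Beta(46.5, 49.2).
Mode of Beta(a,b) for a,b>1 is (a−1)/(a+b−2) = 45.5/93.7 = 0.4856.

0.4856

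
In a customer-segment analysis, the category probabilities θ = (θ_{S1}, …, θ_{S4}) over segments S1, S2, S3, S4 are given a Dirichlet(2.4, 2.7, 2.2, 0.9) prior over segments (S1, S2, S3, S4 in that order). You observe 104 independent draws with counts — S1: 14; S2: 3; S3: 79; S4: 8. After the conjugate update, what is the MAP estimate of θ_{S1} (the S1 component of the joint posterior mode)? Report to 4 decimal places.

0.1423

The Dirichlet prior is conjugate to the Multinomial likelihood: each posterior αⱼ = prior αⱼ + observed count nⱼ.
Posterior concentration: (16.4, 5.7, 81.2, 8.9), total = 112.2.
Joint mode component: (α_{S1}−1)/(Σα−K) = 15.4/108.2 = 0.1423.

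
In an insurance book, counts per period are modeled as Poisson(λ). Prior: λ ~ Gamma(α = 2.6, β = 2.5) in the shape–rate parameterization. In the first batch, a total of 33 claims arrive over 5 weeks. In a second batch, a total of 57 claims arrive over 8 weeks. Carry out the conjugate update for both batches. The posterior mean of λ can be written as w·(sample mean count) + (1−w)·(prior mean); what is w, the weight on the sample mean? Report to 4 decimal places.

0.8387

With a Gamma(shape α, rate β) prior, the Poisson likelihood is conjugate: the posterior is Gamma(α + ΣXᵢ, β + n).
Total number of weeks: n = 5 + 8 = 13.
Posterior mean = (α₀+S)/(β₀+n) = [n/(β₀+n)]·(S/n) + [β₀/(β₀+n)]·(α₀/β₀), so only n and β₀ enter the weight.
Weight on data w = n/(β₀+n) = 13/(2.5+13) = 13/15.5 = 0.8387.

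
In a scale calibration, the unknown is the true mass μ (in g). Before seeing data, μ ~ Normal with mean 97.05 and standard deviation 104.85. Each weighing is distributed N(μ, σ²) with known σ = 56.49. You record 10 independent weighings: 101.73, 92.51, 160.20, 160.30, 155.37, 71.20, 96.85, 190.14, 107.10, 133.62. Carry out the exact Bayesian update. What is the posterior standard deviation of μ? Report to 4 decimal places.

For Normal data with known variance σ², a Normal(μ₀, σ₀²) prior on μ is conjugate. Posterior precision = 1/σ₀² + n/σ²; posterior mean is the precision-weighted average of μ₀ and x̄.
σ₀² = 104.85² = 10993.5225, σ² = 56.49² = 3191.1201; σ² + n·σ₀² = 3191.1201 + 10·10993.5225 = 113126.3451.
Posterior precision = 1/σ₀² + n/σ² = 1/10993.5225 + 10/3191.1201 = (σ² + n·σ₀²)/(σ₀²σ²) = 113126.3451/(10993.5225·3191.1201); posterior variance σₙ² = σ₀²σ²/(σ² + n·σ₀²) = 10993.5225·3191.1201/113126.3451 = 310.110351.
Posterior SD = √σₙ² = √(10993.5225·3191.1201/113126.3451) = 17.6100.

17.6100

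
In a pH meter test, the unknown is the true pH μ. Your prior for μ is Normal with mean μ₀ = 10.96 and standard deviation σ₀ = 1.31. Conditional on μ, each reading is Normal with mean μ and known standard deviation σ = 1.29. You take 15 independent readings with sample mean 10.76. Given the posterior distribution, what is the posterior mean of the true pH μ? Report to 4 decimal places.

10.7721

For Normal data with known variance σ², a Normal(μ₀, σ₀²) prior on μ is conjugate. Posterior precision = 1/σ₀² + n/σ²; posterior mean is the precision-weighted average of μ₀ and x̄.
n·x̄ = 15·10.76 = 161.4.
σ₀² = 1.31² = 1.7161, σ² = 1.29² = 1.6641; σ² + n·σ₀² = 1.6641 + 15·1.7161 = 27.4056.
Posterior mean = (μ₀/σ₀² + n·x̄/σ²)/(1/σ₀² + n/σ²) = (σ²·μ₀ + σ₀²·n·x̄)/(σ² + n·σ₀²) = (1.6641·10.96 + 1.7161·161.4)/27.4056 = 295.217076/27.4056 = 10.7721.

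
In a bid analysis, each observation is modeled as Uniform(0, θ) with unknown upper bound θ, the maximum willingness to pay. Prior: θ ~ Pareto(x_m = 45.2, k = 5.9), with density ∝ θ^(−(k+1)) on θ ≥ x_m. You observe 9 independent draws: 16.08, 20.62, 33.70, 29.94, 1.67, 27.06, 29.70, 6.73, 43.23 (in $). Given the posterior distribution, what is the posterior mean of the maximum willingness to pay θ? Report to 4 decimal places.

48.4518

A Pareto(scale x_m, shape k) prior on the upper bound θ of Uniform(0, θ) is conjugate: posterior is Pareto(max(x_m, max xᵢ), k + n).
Sample maximum = 43.23; prior scale x_m = 45.2 → posterior scale = max = 45.20.
Posterior shape = 5.9 + 9 = 14.9.
E[θ|data] = k·x_m/(k−1) = 14.9·45.20/13.9 = 48.4518.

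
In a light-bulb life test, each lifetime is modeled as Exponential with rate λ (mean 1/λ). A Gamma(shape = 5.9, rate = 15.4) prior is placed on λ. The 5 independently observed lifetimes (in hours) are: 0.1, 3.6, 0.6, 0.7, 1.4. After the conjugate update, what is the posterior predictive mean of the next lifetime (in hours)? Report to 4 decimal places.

2.2020

With a Gamma(shape α, rate β) prior on the exponential rate λ, the posterior after n observations with total T = Σxᵢ is Gamma(α+n, β+T).
Sum of observations T = 6.4 hours; n = 5.
Posterior: Gamma(5.9+5, 15.4+6.4) = Gamma(10.9, 21.8).
The predictive distribution for the next observation is Lomax; its mean is β/(α−1) = 21.8/9.9 = 2.2020.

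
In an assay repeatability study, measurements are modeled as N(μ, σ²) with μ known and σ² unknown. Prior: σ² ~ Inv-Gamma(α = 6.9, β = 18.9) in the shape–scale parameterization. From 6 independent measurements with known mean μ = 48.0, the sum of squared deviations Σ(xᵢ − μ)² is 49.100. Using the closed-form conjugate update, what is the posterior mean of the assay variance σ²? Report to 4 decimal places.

With known mean μ and an Inverse-Gamma(α, β) prior on σ², the Normal likelihood is conjugate: posterior is Inv-Gamma(α + n/2, β + Σ(xᵢ−μ)²/2).
Posterior: Inv-Gamma(6.9 + 6/2, 18.9 + 49.100/2) = Inv-Gamma(9.90, 43.4500).
E[σ²|data] = β/(α−1) = 43.4500/8.90 = 4.8820.

4.8820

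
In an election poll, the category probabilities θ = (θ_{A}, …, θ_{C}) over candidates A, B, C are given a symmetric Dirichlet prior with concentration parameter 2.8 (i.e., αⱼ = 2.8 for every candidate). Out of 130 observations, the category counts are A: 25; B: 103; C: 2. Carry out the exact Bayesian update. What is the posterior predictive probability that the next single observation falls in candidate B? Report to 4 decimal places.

The Dirichlet prior is conjugate to the Multinomial likelihood: each posterior αⱼ = prior αⱼ + observed count nⱼ.
Posterior concentration: (27.8, 105.8, 4.8), total = 138.4.
P(next = B | data) = α_{B}/Σα = 0.7645.

0.7645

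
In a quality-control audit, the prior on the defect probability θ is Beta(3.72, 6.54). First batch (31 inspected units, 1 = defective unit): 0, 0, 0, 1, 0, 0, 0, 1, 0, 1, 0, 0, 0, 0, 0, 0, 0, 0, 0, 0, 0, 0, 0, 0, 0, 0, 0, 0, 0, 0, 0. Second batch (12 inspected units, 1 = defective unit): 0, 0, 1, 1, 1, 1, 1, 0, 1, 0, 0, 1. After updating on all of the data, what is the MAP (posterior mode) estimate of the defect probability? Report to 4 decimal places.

The Beta prior is conjugate to a Binomial/Bernoulli likelihood; the update adds successes to α and failures to β.
After batch 1: Beta(3.72+3, 6.54+28) = Beta(6.72, 34.54).
After batch 2: Beta(6.72+7, 34.54+5) = Beta(13.72, 39.54).
Mode of Beta(a,b) for a,b>1 is (a−1)/(a+b−2) = 12.72/51.26 = 0.2481.

0.2481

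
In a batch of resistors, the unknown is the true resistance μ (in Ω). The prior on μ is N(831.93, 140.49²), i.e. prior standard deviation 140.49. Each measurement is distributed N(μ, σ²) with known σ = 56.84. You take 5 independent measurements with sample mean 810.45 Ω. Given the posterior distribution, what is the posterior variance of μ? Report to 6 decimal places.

625.674032

For Normal data with known variance σ², a Normal(μ₀, σ₀²) prior on μ is conjugate. Posterior precision = 1/σ₀² + n/σ²; posterior mean is the precision-weighted average of μ₀ and x̄.
σ₀² = 140.49² = 19737.4401, σ² = 56.84² = 3230.7856; σ² + n·σ₀² = 3230.7856 + 5·19737.4401 = 101917.9861.
Posterior precision = 1/σ₀² + n/σ² = 1/19737.4401 + 5/3230.7856 = (σ² + n·σ₀²)/(σ₀²σ²) = 101917.9861/(19737.4401·3230.7856); posterior variance σₙ² = σ₀²σ²/(σ² + n·σ₀²) = 19737.4401·3230.7856/101917.9861 = 625.674032.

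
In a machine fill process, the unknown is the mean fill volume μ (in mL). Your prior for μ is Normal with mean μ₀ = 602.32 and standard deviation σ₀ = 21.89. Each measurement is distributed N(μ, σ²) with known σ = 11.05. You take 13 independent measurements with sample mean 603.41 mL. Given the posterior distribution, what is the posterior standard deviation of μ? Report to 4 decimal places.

3.0351

For Normal data with known variance σ², a Normal(μ₀, σ₀²) prior on μ is conjugate. Posterior precision = 1/σ₀² + n/σ²; posterior mean is the precision-weighted average of μ₀ and x̄.
σ₀² = 21.89² = 479.1721, σ² = 11.05² = 122.1025; σ² + n·σ₀² = 122.1025 + 13·479.1721 = 6351.3398.
Posterior precision = 1/σ₀² + n/σ² = 1/479.1721 + 13/122.1025 = (σ² + n·σ₀²)/(σ₀²σ²) = 6351.3398/(479.1721·122.1025); posterior variance σₙ² = σ₀²σ²/(σ² + n·σ₀²) = 479.1721·122.1025/6351.3398 = 9.211932.
Posterior SD = √σₙ² = √(479.1721·122.1025/6351.3398) = 3.0351.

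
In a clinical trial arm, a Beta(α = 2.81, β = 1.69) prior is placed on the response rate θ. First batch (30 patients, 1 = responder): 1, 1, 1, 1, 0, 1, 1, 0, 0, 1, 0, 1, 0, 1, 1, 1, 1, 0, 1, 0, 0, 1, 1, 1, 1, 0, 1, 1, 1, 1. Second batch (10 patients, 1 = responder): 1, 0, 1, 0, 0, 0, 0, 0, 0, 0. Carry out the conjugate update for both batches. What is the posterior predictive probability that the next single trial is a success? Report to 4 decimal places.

The Beta prior is conjugate to a Binomial/Bernoulli likelihood; the update adds successes to α and failures to β.
After batch 1: Beta(2.81+21, 1.69+9) = Beta(23.81, 10.69).
After batch 2: Beta(23.81+2, 10.69+8) = Beta(25.81, 18.69).
For a single future Bernoulli trial, P(success | data) = α/(α+β) = 0.5800.

0.5800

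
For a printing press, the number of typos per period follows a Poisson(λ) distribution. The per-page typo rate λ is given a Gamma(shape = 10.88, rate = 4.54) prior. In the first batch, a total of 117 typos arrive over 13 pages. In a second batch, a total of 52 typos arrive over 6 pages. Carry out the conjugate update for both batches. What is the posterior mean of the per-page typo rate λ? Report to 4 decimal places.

With a Gamma(shape α, rate β) prior, the Poisson likelihood is conjugate: the posterior is Gamma(α + ΣXᵢ, β + n).
After batch 1: Gamma(α+S, β+n) = Gamma(10.88+117, 4.54+13) = Gamma(127.88, 17.54).
After batch 2: Gamma(α+S, β+n) = Gamma(127.88+52, 17.54+6) = Gamma(179.88, 23.54).
Posterior mean = α/β = 179.88/23.54 = 7.6415.

7.6415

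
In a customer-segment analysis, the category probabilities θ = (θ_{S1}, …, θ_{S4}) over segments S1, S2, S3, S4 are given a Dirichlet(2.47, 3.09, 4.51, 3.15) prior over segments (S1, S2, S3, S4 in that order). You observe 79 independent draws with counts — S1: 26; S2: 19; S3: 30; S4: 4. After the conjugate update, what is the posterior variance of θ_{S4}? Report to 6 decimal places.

0.000767

The Dirichlet prior is conjugate to the Multinomial likelihood: each posterior αⱼ = prior αⱼ + observed count nⱼ.
Posterior concentration: (28.47, 22.09, 34.51, 7.15), total = 92.22.
Var[θ_j] = α_j(Σα−α_j)/((Σα)²(Σα+1)) = 7.15·85.07/(92.22²·93.22) = 0.000767.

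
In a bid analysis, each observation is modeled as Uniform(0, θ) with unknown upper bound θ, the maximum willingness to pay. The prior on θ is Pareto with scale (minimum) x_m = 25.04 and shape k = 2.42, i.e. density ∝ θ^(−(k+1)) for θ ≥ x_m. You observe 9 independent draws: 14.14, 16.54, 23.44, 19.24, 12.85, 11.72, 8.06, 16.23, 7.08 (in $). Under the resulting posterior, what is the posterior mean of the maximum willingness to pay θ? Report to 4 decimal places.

27.4431

A Pareto(scale x_m, shape k) prior on the upper bound θ of Uniform(0, θ) is conjugate: posterior is Pareto(max(x_m, max xᵢ), k + n).
Sample maximum = 23.44; prior scale x_m = 25.04 → posterior scale = max = 25.04.
Posterior shape = 2.42 + 9 = 11.42.
E[θ|data] = k·x_m/(k−1) = 11.42·25.04/10.42 = 27.4431.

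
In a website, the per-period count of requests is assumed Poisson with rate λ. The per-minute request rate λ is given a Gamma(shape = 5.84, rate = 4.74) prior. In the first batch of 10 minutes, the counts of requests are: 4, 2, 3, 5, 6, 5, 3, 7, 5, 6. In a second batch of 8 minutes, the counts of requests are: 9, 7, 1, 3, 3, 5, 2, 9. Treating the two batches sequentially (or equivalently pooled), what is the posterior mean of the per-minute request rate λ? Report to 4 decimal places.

With a Gamma(shape α, rate β) prior, the Poisson likelihood is conjugate: the posterior is Gamma(α + ΣXᵢ, β + n).
Batch 1: sum of counts S = 46 over n = 10 minutes.
After batch 1: Gamma(α+S, β+n) = Gamma(5.84+46, 4.74+10) = Gamma(51.84, 14.74).
Batch 2: sum of counts S = 39 over n = 8 minutes.
After batch 2: Gamma(α+S, β+n) = Gamma(51.84+39, 14.74+8) = Gamma(90.84, 22.74).
Posterior mean = α/β = 90.84/22.74 = 3.9947.

3.9947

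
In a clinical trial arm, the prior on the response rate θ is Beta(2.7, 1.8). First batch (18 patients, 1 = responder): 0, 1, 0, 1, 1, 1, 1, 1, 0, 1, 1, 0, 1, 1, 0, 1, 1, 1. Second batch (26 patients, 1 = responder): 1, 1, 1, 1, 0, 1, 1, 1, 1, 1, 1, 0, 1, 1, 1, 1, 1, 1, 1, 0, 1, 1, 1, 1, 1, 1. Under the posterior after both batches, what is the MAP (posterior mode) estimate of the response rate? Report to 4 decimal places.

0.8108

The Beta prior is conjugate to a Binomial/Bernoulli likelihood; the update adds successes to α and failures to β.
After batch 1: Beta(2.7+13, 1.8+5) = Beta(15.7, 6.8).
After batch 2: Beta(15.7+23, 6.8+3) = Beta(38.7, 9.8).
Mode of Beta(a,b) for a,b>1 is (a−1)/(a+b−2) = 37.7/46.5 = 0.8108.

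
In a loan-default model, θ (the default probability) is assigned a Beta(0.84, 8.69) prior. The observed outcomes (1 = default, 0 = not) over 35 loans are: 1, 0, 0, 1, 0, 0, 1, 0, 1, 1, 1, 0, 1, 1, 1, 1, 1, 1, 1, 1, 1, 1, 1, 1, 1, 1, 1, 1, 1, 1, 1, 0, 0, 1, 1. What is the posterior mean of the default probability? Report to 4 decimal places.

0.6252

The Beta prior is conjugate to a Binomial/Bernoulli likelihood; the update adds successes to α and failures to β.
Posterior: Beta(α+k, β+n−k) = Beta(0.84+27, 8.69+8) = Beta(27.84, 16.69).
Posterior mean = α/(α+β) = 27.84/44.53 = 0.6252.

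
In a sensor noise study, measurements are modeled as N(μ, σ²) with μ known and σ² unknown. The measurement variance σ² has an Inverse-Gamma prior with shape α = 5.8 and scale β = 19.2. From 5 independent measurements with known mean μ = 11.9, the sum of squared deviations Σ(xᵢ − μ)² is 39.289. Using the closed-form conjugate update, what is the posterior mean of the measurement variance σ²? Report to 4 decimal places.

With known mean μ and an Inverse-Gamma(α, β) prior on σ², the Normal likelihood is conjugate: posterior is Inv-Gamma(α + n/2, β + Σ(xᵢ−μ)²/2).
Posterior: Inv-Gamma(5.8 + 5/2, 19.2 + 39.289/2) = Inv-Gamma(8.30, 38.8445).
E[σ²|data] = β/(α−1) = 38.8445/7.30 = 5.3212.

5.3212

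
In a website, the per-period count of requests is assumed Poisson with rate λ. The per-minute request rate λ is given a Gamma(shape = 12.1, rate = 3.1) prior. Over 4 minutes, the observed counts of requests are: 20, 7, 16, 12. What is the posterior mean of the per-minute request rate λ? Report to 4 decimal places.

With a Gamma(shape α, rate β) prior, the Poisson likelihood is conjugate: the posterior is Gamma(α + ΣXᵢ, β + n).
Sum of counts S = 55 over n = 4 minutes.
Posterior: Gamma(α+S, β+n) = Gamma(12.1+55, 3.1+4) = Gamma(67.1, 7.1).
Posterior mean = α/β = 67.1/7.1 = 9.4507.

9.4507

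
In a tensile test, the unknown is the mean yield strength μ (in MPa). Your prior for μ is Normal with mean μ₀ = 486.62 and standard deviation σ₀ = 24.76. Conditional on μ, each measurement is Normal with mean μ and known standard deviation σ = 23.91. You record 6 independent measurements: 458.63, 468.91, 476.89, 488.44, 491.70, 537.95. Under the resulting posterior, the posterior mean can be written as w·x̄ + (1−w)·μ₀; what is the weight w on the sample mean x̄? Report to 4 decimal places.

For Normal data with known variance σ², a Normal(μ₀, σ₀²) prior on μ is conjugate. Posterior precision = 1/σ₀² + n/σ²; posterior mean is the precision-weighted average of μ₀ and x̄.
σ₀² = 24.76² = 613.0576, σ² = 23.91² = 571.6881. Prior precision 1/σ₀² = 1/613.0576; data precision n/σ² = 6/571.6881.
w = (n/σ²)/(1/σ₀² + n/σ²) = n·σ₀²/(σ² + n·σ₀²) = 6·613.0576/(571.6881 + 6·613.0576) = 3678.3456/4250.0337 = 0.8655.

0.8655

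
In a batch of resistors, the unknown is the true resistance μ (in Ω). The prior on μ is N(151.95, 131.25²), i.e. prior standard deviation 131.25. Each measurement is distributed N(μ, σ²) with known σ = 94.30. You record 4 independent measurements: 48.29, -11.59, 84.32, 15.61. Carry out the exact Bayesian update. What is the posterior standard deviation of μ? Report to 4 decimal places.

For Normal data with known variance σ², a Normal(μ₀, σ₀²) prior on μ is conjugate. Posterior precision = 1/σ₀² + n/σ²; posterior mean is the precision-weighted average of μ₀ and x̄.
σ₀² = 131.25² = 17226.5625, σ² = 94.30² = 8892.49; σ² + n·σ₀² = 8892.49 + 4·17226.5625 = 77798.74.
Posterior precision = 1/σ₀² + n/σ² = 1/17226.5625 + 4/8892.49 = (σ² + n·σ₀²)/(σ₀²σ²) = 77798.74/(17226.5625·8892.49); posterior variance σₙ² = σ₀²σ²/(σ² + n·σ₀²) = 17226.5625·8892.49/77798.74 = 1969.016912.
Posterior SD = √σₙ² = √(17226.5625·8892.49/77798.74) = 44.3736.

44.3736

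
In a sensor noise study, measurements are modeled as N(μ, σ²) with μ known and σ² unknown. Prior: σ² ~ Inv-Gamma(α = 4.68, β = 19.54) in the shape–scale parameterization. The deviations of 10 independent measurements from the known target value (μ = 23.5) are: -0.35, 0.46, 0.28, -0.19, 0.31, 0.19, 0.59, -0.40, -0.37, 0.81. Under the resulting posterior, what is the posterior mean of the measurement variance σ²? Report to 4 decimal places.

2.3596

With known mean μ and an Inverse-Gamma(α, β) prior on σ², the Normal likelihood is conjugate: posterior is Inv-Gamma(α + n/2, β + Σ(xᵢ−μ)²/2).
Σ(xᵢ−μ)² = (-0.35)² + (0.46)² + (0.28)² + (-0.19)² + (0.31)² + (0.19)² + (0.59)² + (-0.40)² + (-0.37)² + (0.81)² = 1.8819.
Posterior: Inv-Gamma(4.68 + 10/2, 19.54 + 1.8819/2) = Inv-Gamma(9.68, 20.48095).
E[σ²|data] = β/(α−1) = 20.48095/8.68 = 2.3596.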